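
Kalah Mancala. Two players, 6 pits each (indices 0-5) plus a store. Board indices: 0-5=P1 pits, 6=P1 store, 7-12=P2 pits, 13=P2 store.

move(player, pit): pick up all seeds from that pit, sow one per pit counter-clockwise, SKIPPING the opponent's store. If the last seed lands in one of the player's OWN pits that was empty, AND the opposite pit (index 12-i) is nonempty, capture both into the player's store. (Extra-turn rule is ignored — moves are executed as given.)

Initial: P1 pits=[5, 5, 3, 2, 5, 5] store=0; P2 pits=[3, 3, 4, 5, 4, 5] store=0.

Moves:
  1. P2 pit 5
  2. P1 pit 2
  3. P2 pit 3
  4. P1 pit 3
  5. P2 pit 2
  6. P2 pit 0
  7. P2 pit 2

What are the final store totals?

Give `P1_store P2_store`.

Answer: 2 3

Derivation:
Move 1: P2 pit5 -> P1=[6,6,4,3,5,5](0) P2=[3,3,4,5,4,0](1)
Move 2: P1 pit2 -> P1=[6,6,0,4,6,6](1) P2=[3,3,4,5,4,0](1)
Move 3: P2 pit3 -> P1=[7,7,0,4,6,6](1) P2=[3,3,4,0,5,1](2)
Move 4: P1 pit3 -> P1=[7,7,0,0,7,7](2) P2=[4,3,4,0,5,1](2)
Move 5: P2 pit2 -> P1=[7,7,0,0,7,7](2) P2=[4,3,0,1,6,2](3)
Move 6: P2 pit0 -> P1=[7,7,0,0,7,7](2) P2=[0,4,1,2,7,2](3)
Move 7: P2 pit2 -> P1=[7,7,0,0,7,7](2) P2=[0,4,0,3,7,2](3)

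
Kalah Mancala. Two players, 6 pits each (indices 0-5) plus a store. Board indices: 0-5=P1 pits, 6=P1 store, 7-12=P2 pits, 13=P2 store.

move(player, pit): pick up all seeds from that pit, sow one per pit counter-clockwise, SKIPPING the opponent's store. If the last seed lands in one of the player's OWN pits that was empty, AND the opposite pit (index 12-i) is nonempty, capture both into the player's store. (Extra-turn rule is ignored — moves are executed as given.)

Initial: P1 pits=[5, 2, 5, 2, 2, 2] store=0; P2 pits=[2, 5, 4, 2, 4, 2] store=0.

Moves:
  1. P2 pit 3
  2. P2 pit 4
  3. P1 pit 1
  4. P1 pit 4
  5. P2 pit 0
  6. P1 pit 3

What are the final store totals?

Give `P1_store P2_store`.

Move 1: P2 pit3 -> P1=[5,2,5,2,2,2](0) P2=[2,5,4,0,5,3](0)
Move 2: P2 pit4 -> P1=[6,3,6,2,2,2](0) P2=[2,5,4,0,0,4](1)
Move 3: P1 pit1 -> P1=[6,0,7,3,3,2](0) P2=[2,5,4,0,0,4](1)
Move 4: P1 pit4 -> P1=[6,0,7,3,0,3](1) P2=[3,5,4,0,0,4](1)
Move 5: P2 pit0 -> P1=[6,0,0,3,0,3](1) P2=[0,6,5,0,0,4](9)
Move 6: P1 pit3 -> P1=[6,0,0,0,1,4](2) P2=[0,6,5,0,0,4](9)

Answer: 2 9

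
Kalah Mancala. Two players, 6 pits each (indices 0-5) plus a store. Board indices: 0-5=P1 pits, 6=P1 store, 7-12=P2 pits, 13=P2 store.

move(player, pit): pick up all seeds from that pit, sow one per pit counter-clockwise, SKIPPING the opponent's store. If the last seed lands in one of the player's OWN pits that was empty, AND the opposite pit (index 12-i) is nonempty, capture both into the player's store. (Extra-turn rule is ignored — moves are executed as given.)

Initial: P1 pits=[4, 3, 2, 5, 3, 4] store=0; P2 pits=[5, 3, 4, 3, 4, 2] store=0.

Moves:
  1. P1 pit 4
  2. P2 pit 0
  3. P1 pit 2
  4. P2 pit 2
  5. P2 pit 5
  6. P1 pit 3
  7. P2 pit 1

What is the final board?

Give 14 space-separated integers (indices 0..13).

Answer: 6 4 1 0 1 6 7 1 0 2 5 6 0 3

Derivation:
Move 1: P1 pit4 -> P1=[4,3,2,5,0,5](1) P2=[6,3,4,3,4,2](0)
Move 2: P2 pit0 -> P1=[4,3,2,5,0,5](1) P2=[0,4,5,4,5,3](1)
Move 3: P1 pit2 -> P1=[4,3,0,6,0,5](6) P2=[0,0,5,4,5,3](1)
Move 4: P2 pit2 -> P1=[5,3,0,6,0,5](6) P2=[0,0,0,5,6,4](2)
Move 5: P2 pit5 -> P1=[6,4,1,6,0,5](6) P2=[0,0,0,5,6,0](3)
Move 6: P1 pit3 -> P1=[6,4,1,0,1,6](7) P2=[1,1,1,5,6,0](3)
Move 7: P2 pit1 -> P1=[6,4,1,0,1,6](7) P2=[1,0,2,5,6,0](3)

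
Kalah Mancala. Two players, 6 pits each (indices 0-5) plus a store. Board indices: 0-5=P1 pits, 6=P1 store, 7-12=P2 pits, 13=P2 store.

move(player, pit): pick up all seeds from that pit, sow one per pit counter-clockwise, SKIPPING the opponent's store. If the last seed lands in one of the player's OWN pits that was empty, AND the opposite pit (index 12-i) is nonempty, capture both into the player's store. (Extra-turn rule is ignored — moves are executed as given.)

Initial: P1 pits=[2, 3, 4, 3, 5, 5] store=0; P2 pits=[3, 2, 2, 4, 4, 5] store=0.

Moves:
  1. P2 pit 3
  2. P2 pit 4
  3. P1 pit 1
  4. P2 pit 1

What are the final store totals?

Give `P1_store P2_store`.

Answer: 0 9

Derivation:
Move 1: P2 pit3 -> P1=[3,3,4,3,5,5](0) P2=[3,2,2,0,5,6](1)
Move 2: P2 pit4 -> P1=[4,4,5,3,5,5](0) P2=[3,2,2,0,0,7](2)
Move 3: P1 pit1 -> P1=[4,0,6,4,6,6](0) P2=[3,2,2,0,0,7](2)
Move 4: P2 pit1 -> P1=[4,0,0,4,6,6](0) P2=[3,0,3,0,0,7](9)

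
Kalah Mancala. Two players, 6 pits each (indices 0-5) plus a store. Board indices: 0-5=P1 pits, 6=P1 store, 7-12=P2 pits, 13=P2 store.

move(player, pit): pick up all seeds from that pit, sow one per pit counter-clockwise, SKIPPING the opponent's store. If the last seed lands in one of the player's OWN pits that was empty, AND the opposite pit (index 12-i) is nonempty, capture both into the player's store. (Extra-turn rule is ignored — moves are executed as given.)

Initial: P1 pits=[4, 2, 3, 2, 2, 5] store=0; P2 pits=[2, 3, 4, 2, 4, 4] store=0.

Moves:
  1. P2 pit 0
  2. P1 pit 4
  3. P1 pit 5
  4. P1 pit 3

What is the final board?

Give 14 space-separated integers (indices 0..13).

Move 1: P2 pit0 -> P1=[4,2,3,2,2,5](0) P2=[0,4,5,2,4,4](0)
Move 2: P1 pit4 -> P1=[4,2,3,2,0,6](1) P2=[0,4,5,2,4,4](0)
Move 3: P1 pit5 -> P1=[4,2,3,2,0,0](2) P2=[1,5,6,3,5,4](0)
Move 4: P1 pit3 -> P1=[4,2,3,0,1,0](4) P2=[0,5,6,3,5,4](0)

Answer: 4 2 3 0 1 0 4 0 5 6 3 5 4 0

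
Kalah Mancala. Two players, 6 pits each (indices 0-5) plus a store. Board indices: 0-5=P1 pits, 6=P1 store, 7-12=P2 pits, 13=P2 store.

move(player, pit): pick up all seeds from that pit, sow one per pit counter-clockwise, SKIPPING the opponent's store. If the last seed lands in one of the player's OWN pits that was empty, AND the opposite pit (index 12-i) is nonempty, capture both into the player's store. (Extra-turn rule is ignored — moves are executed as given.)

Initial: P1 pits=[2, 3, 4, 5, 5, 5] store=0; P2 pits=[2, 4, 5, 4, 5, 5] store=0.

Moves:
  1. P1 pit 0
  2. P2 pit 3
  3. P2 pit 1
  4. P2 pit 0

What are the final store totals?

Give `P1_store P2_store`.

Move 1: P1 pit0 -> P1=[0,4,5,5,5,5](0) P2=[2,4,5,4,5,5](0)
Move 2: P2 pit3 -> P1=[1,4,5,5,5,5](0) P2=[2,4,5,0,6,6](1)
Move 3: P2 pit1 -> P1=[1,4,5,5,5,5](0) P2=[2,0,6,1,7,7](1)
Move 4: P2 pit0 -> P1=[1,4,5,5,5,5](0) P2=[0,1,7,1,7,7](1)

Answer: 0 1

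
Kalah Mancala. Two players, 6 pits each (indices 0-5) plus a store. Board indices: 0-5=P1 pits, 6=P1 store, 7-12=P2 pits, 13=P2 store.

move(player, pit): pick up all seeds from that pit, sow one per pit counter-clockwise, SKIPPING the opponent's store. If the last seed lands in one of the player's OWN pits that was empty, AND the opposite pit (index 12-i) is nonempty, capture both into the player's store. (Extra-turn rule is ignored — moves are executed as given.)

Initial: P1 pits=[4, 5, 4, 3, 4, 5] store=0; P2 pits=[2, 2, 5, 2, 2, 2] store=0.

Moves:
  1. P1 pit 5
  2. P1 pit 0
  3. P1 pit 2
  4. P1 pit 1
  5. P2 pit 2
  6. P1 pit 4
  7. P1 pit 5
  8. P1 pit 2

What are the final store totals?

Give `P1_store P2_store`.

Move 1: P1 pit5 -> P1=[4,5,4,3,4,0](1) P2=[3,3,6,3,2,2](0)
Move 2: P1 pit0 -> P1=[0,6,5,4,5,0](1) P2=[3,3,6,3,2,2](0)
Move 3: P1 pit2 -> P1=[0,6,0,5,6,1](2) P2=[4,3,6,3,2,2](0)
Move 4: P1 pit1 -> P1=[0,0,1,6,7,2](3) P2=[5,3,6,3,2,2](0)
Move 5: P2 pit2 -> P1=[1,1,1,6,7,2](3) P2=[5,3,0,4,3,3](1)
Move 6: P1 pit4 -> P1=[1,1,1,6,0,3](4) P2=[6,4,1,5,4,3](1)
Move 7: P1 pit5 -> P1=[1,1,1,6,0,0](5) P2=[7,5,1,5,4,3](1)
Move 8: P1 pit2 -> P1=[1,1,0,7,0,0](5) P2=[7,5,1,5,4,3](1)

Answer: 5 1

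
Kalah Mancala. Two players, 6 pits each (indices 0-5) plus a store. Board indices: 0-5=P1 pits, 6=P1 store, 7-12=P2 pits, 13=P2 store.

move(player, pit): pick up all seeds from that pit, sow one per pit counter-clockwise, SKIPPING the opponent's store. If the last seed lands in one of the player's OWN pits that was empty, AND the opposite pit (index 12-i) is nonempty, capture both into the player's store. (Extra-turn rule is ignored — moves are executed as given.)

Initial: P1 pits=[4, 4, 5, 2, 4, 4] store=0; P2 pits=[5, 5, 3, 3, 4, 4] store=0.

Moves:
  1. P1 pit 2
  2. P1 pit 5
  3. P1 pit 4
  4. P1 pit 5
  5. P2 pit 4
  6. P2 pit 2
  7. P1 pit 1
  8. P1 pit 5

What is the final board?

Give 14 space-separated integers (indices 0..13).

Move 1: P1 pit2 -> P1=[4,4,0,3,5,5](1) P2=[6,5,3,3,4,4](0)
Move 2: P1 pit5 -> P1=[4,4,0,3,5,0](2) P2=[7,6,4,4,4,4](0)
Move 3: P1 pit4 -> P1=[4,4,0,3,0,1](3) P2=[8,7,5,4,4,4](0)
Move 4: P1 pit5 -> P1=[4,4,0,3,0,0](4) P2=[8,7,5,4,4,4](0)
Move 5: P2 pit4 -> P1=[5,5,0,3,0,0](4) P2=[8,7,5,4,0,5](1)
Move 6: P2 pit2 -> P1=[6,5,0,3,0,0](4) P2=[8,7,0,5,1,6](2)
Move 7: P1 pit1 -> P1=[6,0,1,4,1,1](5) P2=[8,7,0,5,1,6](2)
Move 8: P1 pit5 -> P1=[6,0,1,4,1,0](6) P2=[8,7,0,5,1,6](2)

Answer: 6 0 1 4 1 0 6 8 7 0 5 1 6 2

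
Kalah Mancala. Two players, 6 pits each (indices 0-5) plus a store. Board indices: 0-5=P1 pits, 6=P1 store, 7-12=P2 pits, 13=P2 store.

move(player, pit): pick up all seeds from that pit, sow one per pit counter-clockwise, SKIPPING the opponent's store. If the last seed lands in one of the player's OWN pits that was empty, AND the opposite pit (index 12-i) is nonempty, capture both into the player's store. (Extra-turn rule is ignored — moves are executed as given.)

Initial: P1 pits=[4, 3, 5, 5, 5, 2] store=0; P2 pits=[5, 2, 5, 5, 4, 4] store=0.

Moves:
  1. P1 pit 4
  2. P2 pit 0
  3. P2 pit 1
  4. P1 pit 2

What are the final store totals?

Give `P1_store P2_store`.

Move 1: P1 pit4 -> P1=[4,3,5,5,0,3](1) P2=[6,3,6,5,4,4](0)
Move 2: P2 pit0 -> P1=[4,3,5,5,0,3](1) P2=[0,4,7,6,5,5](1)
Move 3: P2 pit1 -> P1=[4,3,5,5,0,3](1) P2=[0,0,8,7,6,6](1)
Move 4: P1 pit2 -> P1=[4,3,0,6,1,4](2) P2=[1,0,8,7,6,6](1)

Answer: 2 1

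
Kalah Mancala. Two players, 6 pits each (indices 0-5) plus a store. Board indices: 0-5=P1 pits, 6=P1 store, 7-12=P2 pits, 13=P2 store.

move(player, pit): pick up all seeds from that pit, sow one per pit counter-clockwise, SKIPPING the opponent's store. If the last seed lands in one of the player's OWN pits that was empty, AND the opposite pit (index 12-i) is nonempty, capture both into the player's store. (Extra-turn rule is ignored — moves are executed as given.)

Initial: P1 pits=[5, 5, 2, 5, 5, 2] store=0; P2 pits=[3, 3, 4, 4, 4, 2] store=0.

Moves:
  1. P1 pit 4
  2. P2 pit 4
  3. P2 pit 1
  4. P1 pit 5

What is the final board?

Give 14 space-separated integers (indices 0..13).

Move 1: P1 pit4 -> P1=[5,5,2,5,0,3](1) P2=[4,4,5,4,4,2](0)
Move 2: P2 pit4 -> P1=[6,6,2,5,0,3](1) P2=[4,4,5,4,0,3](1)
Move 3: P2 pit1 -> P1=[6,6,2,5,0,3](1) P2=[4,0,6,5,1,4](1)
Move 4: P1 pit5 -> P1=[6,6,2,5,0,0](2) P2=[5,1,6,5,1,4](1)

Answer: 6 6 2 5 0 0 2 5 1 6 5 1 4 1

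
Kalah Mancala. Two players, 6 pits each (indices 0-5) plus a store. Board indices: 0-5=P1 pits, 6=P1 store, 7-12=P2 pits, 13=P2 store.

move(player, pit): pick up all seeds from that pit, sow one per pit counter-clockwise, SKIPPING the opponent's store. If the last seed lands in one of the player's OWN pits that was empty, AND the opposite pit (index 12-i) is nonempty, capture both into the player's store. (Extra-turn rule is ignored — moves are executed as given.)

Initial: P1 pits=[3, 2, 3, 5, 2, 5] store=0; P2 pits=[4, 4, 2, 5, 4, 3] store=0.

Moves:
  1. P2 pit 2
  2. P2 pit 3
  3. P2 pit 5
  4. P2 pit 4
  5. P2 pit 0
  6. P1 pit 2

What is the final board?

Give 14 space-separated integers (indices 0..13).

Move 1: P2 pit2 -> P1=[3,2,3,5,2,5](0) P2=[4,4,0,6,5,3](0)
Move 2: P2 pit3 -> P1=[4,3,4,5,2,5](0) P2=[4,4,0,0,6,4](1)
Move 3: P2 pit5 -> P1=[5,4,5,5,2,5](0) P2=[4,4,0,0,6,0](2)
Move 4: P2 pit4 -> P1=[6,5,6,6,2,5](0) P2=[4,4,0,0,0,1](3)
Move 5: P2 pit0 -> P1=[6,0,6,6,2,5](0) P2=[0,5,1,1,0,1](9)
Move 6: P1 pit2 -> P1=[6,0,0,7,3,6](1) P2=[1,6,1,1,0,1](9)

Answer: 6 0 0 7 3 6 1 1 6 1 1 0 1 9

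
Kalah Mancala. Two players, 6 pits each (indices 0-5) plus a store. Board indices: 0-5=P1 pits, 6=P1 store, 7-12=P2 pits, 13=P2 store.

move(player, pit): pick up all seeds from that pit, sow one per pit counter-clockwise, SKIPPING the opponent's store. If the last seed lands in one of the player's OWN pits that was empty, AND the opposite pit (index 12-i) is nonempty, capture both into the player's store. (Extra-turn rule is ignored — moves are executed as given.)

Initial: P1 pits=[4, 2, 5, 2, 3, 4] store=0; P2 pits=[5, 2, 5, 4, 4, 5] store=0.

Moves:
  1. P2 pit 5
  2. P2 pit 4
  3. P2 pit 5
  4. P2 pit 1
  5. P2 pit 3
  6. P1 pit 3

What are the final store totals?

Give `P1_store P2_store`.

Answer: 1 4

Derivation:
Move 1: P2 pit5 -> P1=[5,3,6,3,3,4](0) P2=[5,2,5,4,4,0](1)
Move 2: P2 pit4 -> P1=[6,4,6,3,3,4](0) P2=[5,2,5,4,0,1](2)
Move 3: P2 pit5 -> P1=[6,4,6,3,3,4](0) P2=[5,2,5,4,0,0](3)
Move 4: P2 pit1 -> P1=[6,4,6,3,3,4](0) P2=[5,0,6,5,0,0](3)
Move 5: P2 pit3 -> P1=[7,5,6,3,3,4](0) P2=[5,0,6,0,1,1](4)
Move 6: P1 pit3 -> P1=[7,5,6,0,4,5](1) P2=[5,0,6,0,1,1](4)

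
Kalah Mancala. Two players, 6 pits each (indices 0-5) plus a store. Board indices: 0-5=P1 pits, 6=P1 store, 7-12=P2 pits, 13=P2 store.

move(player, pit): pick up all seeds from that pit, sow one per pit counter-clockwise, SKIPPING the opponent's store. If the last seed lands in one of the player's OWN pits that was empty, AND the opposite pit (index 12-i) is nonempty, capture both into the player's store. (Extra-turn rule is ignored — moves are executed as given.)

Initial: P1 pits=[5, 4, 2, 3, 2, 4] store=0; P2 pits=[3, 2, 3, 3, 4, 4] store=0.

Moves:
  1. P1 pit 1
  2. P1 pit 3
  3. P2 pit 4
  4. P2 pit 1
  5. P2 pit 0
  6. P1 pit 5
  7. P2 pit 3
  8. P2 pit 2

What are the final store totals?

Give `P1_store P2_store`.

Answer: 2 5

Derivation:
Move 1: P1 pit1 -> P1=[5,0,3,4,3,5](0) P2=[3,2,3,3,4,4](0)
Move 2: P1 pit3 -> P1=[5,0,3,0,4,6](1) P2=[4,2,3,3,4,4](0)
Move 3: P2 pit4 -> P1=[6,1,3,0,4,6](1) P2=[4,2,3,3,0,5](1)
Move 4: P2 pit1 -> P1=[6,1,3,0,4,6](1) P2=[4,0,4,4,0,5](1)
Move 5: P2 pit0 -> P1=[6,0,3,0,4,6](1) P2=[0,1,5,5,0,5](3)
Move 6: P1 pit5 -> P1=[6,0,3,0,4,0](2) P2=[1,2,6,6,1,5](3)
Move 7: P2 pit3 -> P1=[7,1,4,0,4,0](2) P2=[1,2,6,0,2,6](4)
Move 8: P2 pit2 -> P1=[8,2,4,0,4,0](2) P2=[1,2,0,1,3,7](5)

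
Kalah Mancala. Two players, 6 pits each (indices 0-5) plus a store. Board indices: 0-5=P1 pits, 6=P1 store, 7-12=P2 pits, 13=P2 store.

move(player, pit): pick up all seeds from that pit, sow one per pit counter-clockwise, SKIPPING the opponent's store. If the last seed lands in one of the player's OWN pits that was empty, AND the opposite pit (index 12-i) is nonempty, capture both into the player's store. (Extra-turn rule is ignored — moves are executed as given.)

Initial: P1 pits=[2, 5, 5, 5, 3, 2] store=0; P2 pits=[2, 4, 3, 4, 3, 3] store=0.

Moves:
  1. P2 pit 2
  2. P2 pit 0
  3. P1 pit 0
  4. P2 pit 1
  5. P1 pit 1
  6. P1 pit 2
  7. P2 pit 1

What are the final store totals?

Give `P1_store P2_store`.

Move 1: P2 pit2 -> P1=[2,5,5,5,3,2](0) P2=[2,4,0,5,4,4](0)
Move 2: P2 pit0 -> P1=[2,5,5,0,3,2](0) P2=[0,5,0,5,4,4](6)
Move 3: P1 pit0 -> P1=[0,6,6,0,3,2](0) P2=[0,5,0,5,4,4](6)
Move 4: P2 pit1 -> P1=[0,6,6,0,3,2](0) P2=[0,0,1,6,5,5](7)
Move 5: P1 pit1 -> P1=[0,0,7,1,4,3](1) P2=[1,0,1,6,5,5](7)
Move 6: P1 pit2 -> P1=[0,0,0,2,5,4](2) P2=[2,1,2,6,5,5](7)
Move 7: P2 pit1 -> P1=[0,0,0,2,5,4](2) P2=[2,0,3,6,5,5](7)

Answer: 2 7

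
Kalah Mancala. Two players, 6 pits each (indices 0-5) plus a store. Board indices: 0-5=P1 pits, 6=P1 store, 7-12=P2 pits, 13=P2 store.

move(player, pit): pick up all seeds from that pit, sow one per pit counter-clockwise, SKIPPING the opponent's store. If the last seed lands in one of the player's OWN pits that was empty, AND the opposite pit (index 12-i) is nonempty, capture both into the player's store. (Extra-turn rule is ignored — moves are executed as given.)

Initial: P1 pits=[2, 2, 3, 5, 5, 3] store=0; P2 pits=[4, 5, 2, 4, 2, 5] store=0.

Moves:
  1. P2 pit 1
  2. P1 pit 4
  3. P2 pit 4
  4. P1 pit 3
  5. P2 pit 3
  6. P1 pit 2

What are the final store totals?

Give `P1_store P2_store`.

Answer: 2 3

Derivation:
Move 1: P2 pit1 -> P1=[2,2,3,5,5,3](0) P2=[4,0,3,5,3,6](1)
Move 2: P1 pit4 -> P1=[2,2,3,5,0,4](1) P2=[5,1,4,5,3,6](1)
Move 3: P2 pit4 -> P1=[3,2,3,5,0,4](1) P2=[5,1,4,5,0,7](2)
Move 4: P1 pit3 -> P1=[3,2,3,0,1,5](2) P2=[6,2,4,5,0,7](2)
Move 5: P2 pit3 -> P1=[4,3,3,0,1,5](2) P2=[6,2,4,0,1,8](3)
Move 6: P1 pit2 -> P1=[4,3,0,1,2,6](2) P2=[6,2,4,0,1,8](3)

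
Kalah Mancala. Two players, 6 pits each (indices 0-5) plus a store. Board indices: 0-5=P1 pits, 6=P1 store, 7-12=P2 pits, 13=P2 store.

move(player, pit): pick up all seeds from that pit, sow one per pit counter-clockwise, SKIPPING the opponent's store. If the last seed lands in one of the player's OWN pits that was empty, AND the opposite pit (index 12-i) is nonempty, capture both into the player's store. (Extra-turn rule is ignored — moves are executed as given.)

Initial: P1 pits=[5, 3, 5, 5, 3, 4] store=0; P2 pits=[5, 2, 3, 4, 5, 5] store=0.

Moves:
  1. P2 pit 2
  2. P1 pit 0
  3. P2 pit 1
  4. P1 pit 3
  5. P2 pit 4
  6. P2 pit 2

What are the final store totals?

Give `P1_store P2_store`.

Move 1: P2 pit2 -> P1=[5,3,5,5,3,4](0) P2=[5,2,0,5,6,6](0)
Move 2: P1 pit0 -> P1=[0,4,6,6,4,5](0) P2=[5,2,0,5,6,6](0)
Move 3: P2 pit1 -> P1=[0,4,6,6,4,5](0) P2=[5,0,1,6,6,6](0)
Move 4: P1 pit3 -> P1=[0,4,6,0,5,6](1) P2=[6,1,2,6,6,6](0)
Move 5: P2 pit4 -> P1=[1,5,7,1,5,6](1) P2=[6,1,2,6,0,7](1)
Move 6: P2 pit2 -> P1=[1,0,7,1,5,6](1) P2=[6,1,0,7,0,7](7)

Answer: 1 7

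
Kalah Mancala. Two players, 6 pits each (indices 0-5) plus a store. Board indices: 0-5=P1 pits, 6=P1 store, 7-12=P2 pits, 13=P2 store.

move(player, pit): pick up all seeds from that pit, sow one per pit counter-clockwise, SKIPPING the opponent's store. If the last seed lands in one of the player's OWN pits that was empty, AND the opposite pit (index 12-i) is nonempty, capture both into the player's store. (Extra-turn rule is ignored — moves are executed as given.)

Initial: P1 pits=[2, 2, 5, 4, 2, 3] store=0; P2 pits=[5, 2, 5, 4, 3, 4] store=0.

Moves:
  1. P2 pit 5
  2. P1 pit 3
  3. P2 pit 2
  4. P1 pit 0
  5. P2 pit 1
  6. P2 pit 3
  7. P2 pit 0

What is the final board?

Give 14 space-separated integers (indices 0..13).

Answer: 1 5 8 1 4 4 1 0 1 2 1 6 3 4

Derivation:
Move 1: P2 pit5 -> P1=[3,3,6,4,2,3](0) P2=[5,2,5,4,3,0](1)
Move 2: P1 pit3 -> P1=[3,3,6,0,3,4](1) P2=[6,2,5,4,3,0](1)
Move 3: P2 pit2 -> P1=[4,3,6,0,3,4](1) P2=[6,2,0,5,4,1](2)
Move 4: P1 pit0 -> P1=[0,4,7,1,4,4](1) P2=[6,2,0,5,4,1](2)
Move 5: P2 pit1 -> P1=[0,4,7,1,4,4](1) P2=[6,0,1,6,4,1](2)
Move 6: P2 pit3 -> P1=[1,5,8,1,4,4](1) P2=[6,0,1,0,5,2](3)
Move 7: P2 pit0 -> P1=[1,5,8,1,4,4](1) P2=[0,1,2,1,6,3](4)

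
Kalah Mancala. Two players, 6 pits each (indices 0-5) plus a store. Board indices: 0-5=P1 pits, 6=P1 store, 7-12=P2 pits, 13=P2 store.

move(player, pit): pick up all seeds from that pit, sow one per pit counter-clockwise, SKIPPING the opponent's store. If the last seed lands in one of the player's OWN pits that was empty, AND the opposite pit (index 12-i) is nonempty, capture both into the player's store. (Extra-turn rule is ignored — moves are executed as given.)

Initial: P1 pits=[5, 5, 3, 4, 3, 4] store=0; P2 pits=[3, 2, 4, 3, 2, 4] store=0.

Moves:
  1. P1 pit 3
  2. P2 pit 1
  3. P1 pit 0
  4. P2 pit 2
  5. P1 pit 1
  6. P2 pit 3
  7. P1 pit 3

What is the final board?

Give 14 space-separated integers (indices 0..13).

Answer: 2 1 5 0 7 8 2 5 0 0 0 4 6 2

Derivation:
Move 1: P1 pit3 -> P1=[5,5,3,0,4,5](1) P2=[4,2,4,3,2,4](0)
Move 2: P2 pit1 -> P1=[5,5,3,0,4,5](1) P2=[4,0,5,4,2,4](0)
Move 3: P1 pit0 -> P1=[0,6,4,1,5,6](1) P2=[4,0,5,4,2,4](0)
Move 4: P2 pit2 -> P1=[1,6,4,1,5,6](1) P2=[4,0,0,5,3,5](1)
Move 5: P1 pit1 -> P1=[1,0,5,2,6,7](2) P2=[5,0,0,5,3,5](1)
Move 6: P2 pit3 -> P1=[2,1,5,2,6,7](2) P2=[5,0,0,0,4,6](2)
Move 7: P1 pit3 -> P1=[2,1,5,0,7,8](2) P2=[5,0,0,0,4,6](2)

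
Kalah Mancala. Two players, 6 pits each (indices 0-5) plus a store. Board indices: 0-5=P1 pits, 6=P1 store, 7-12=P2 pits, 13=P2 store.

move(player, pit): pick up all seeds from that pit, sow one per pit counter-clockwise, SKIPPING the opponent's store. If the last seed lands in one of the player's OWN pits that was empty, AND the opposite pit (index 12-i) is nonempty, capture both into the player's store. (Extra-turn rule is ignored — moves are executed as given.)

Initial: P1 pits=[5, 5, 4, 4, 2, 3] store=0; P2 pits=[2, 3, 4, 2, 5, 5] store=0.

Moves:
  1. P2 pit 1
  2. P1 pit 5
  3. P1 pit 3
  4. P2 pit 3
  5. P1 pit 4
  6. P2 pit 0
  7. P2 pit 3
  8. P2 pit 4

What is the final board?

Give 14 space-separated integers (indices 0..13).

Answer: 6 6 5 1 1 0 3 0 2 6 0 0 8 6

Derivation:
Move 1: P2 pit1 -> P1=[5,5,4,4,2,3](0) P2=[2,0,5,3,6,5](0)
Move 2: P1 pit5 -> P1=[5,5,4,4,2,0](1) P2=[3,1,5,3,6,5](0)
Move 3: P1 pit3 -> P1=[5,5,4,0,3,1](2) P2=[4,1,5,3,6,5](0)
Move 4: P2 pit3 -> P1=[5,5,4,0,3,1](2) P2=[4,1,5,0,7,6](1)
Move 5: P1 pit4 -> P1=[5,5,4,0,0,2](3) P2=[5,1,5,0,7,6](1)
Move 6: P2 pit0 -> P1=[5,5,4,0,0,2](3) P2=[0,2,6,1,8,7](1)
Move 7: P2 pit3 -> P1=[5,5,4,0,0,2](3) P2=[0,2,6,0,9,7](1)
Move 8: P2 pit4 -> P1=[6,6,5,1,1,0](3) P2=[0,2,6,0,0,8](6)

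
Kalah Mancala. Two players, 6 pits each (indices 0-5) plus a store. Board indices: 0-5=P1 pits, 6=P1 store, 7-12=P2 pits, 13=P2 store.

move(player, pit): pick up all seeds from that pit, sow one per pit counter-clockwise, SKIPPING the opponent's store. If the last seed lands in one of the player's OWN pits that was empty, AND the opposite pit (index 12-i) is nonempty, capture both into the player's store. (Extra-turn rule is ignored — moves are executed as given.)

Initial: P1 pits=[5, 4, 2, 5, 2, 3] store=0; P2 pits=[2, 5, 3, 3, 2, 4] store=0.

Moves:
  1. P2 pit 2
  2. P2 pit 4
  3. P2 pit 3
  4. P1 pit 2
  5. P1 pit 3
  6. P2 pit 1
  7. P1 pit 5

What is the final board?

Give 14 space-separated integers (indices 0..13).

Move 1: P2 pit2 -> P1=[5,4,2,5,2,3](0) P2=[2,5,0,4,3,5](0)
Move 2: P2 pit4 -> P1=[6,4,2,5,2,3](0) P2=[2,5,0,4,0,6](1)
Move 3: P2 pit3 -> P1=[7,4,2,5,2,3](0) P2=[2,5,0,0,1,7](2)
Move 4: P1 pit2 -> P1=[7,4,0,6,3,3](0) P2=[2,5,0,0,1,7](2)
Move 5: P1 pit3 -> P1=[7,4,0,0,4,4](1) P2=[3,6,1,0,1,7](2)
Move 6: P2 pit1 -> P1=[8,4,0,0,4,4](1) P2=[3,0,2,1,2,8](3)
Move 7: P1 pit5 -> P1=[8,4,0,0,4,0](2) P2=[4,1,3,1,2,8](3)

Answer: 8 4 0 0 4 0 2 4 1 3 1 2 8 3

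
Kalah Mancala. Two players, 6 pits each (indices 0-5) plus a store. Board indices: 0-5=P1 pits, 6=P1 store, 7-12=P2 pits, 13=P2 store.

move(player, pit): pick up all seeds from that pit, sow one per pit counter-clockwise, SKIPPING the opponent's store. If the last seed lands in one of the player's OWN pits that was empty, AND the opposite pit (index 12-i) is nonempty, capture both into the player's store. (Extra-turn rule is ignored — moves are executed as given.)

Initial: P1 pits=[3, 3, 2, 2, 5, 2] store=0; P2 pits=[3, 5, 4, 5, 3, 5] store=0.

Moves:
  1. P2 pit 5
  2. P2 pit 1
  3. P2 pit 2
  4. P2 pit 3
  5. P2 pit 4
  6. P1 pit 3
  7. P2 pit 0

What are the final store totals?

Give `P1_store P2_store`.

Answer: 1 12

Derivation:
Move 1: P2 pit5 -> P1=[4,4,3,3,5,2](0) P2=[3,5,4,5,3,0](1)
Move 2: P2 pit1 -> P1=[4,4,3,3,5,2](0) P2=[3,0,5,6,4,1](2)
Move 3: P2 pit2 -> P1=[5,4,3,3,5,2](0) P2=[3,0,0,7,5,2](3)
Move 4: P2 pit3 -> P1=[6,5,4,4,5,2](0) P2=[3,0,0,0,6,3](4)
Move 5: P2 pit4 -> P1=[7,6,5,5,5,2](0) P2=[3,0,0,0,0,4](5)
Move 6: P1 pit3 -> P1=[7,6,5,0,6,3](1) P2=[4,1,0,0,0,4](5)
Move 7: P2 pit0 -> P1=[7,0,5,0,6,3](1) P2=[0,2,1,1,0,4](12)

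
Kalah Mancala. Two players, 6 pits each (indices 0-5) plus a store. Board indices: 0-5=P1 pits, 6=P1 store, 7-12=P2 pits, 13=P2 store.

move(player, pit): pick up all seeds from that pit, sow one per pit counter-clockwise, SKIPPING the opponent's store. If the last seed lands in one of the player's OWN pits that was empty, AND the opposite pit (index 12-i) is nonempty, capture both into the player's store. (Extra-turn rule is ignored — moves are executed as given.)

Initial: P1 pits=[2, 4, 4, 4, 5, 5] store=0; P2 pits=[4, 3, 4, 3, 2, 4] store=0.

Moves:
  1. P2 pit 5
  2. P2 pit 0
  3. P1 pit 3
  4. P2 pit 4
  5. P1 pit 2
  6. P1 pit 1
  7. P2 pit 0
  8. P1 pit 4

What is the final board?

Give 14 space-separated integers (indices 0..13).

Move 1: P2 pit5 -> P1=[3,5,5,4,5,5](0) P2=[4,3,4,3,2,0](1)
Move 2: P2 pit0 -> P1=[3,5,5,4,5,5](0) P2=[0,4,5,4,3,0](1)
Move 3: P1 pit3 -> P1=[3,5,5,0,6,6](1) P2=[1,4,5,4,3,0](1)
Move 4: P2 pit4 -> P1=[4,5,5,0,6,6](1) P2=[1,4,5,4,0,1](2)
Move 5: P1 pit2 -> P1=[4,5,0,1,7,7](2) P2=[2,4,5,4,0,1](2)
Move 6: P1 pit1 -> P1=[4,0,1,2,8,8](3) P2=[2,4,5,4,0,1](2)
Move 7: P2 pit0 -> P1=[4,0,1,2,8,8](3) P2=[0,5,6,4,0,1](2)
Move 8: P1 pit4 -> P1=[4,0,1,2,0,9](4) P2=[1,6,7,5,1,2](2)

Answer: 4 0 1 2 0 9 4 1 6 7 5 1 2 2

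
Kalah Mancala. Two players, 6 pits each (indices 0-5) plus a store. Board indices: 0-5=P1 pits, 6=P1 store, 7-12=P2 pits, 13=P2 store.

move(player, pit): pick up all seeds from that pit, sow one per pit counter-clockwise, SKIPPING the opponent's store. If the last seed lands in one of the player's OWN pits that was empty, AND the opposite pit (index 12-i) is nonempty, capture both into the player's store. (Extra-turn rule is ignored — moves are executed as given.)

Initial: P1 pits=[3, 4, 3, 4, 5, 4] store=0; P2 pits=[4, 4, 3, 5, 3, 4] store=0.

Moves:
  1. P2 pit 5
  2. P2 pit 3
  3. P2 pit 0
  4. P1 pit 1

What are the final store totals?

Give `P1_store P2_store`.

Move 1: P2 pit5 -> P1=[4,5,4,4,5,4](0) P2=[4,4,3,5,3,0](1)
Move 2: P2 pit3 -> P1=[5,6,4,4,5,4](0) P2=[4,4,3,0,4,1](2)
Move 3: P2 pit0 -> P1=[5,6,4,4,5,4](0) P2=[0,5,4,1,5,1](2)
Move 4: P1 pit1 -> P1=[5,0,5,5,6,5](1) P2=[1,5,4,1,5,1](2)

Answer: 1 2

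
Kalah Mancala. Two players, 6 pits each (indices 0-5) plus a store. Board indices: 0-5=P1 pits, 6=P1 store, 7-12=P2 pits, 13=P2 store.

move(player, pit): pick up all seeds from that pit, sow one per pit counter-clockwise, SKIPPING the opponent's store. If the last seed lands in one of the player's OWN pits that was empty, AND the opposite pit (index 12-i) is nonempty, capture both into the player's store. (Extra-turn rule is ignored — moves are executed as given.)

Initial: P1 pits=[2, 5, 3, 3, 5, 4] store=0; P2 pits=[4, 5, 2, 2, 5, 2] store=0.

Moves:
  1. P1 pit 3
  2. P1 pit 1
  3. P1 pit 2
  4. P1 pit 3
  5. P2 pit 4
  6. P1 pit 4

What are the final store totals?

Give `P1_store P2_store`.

Answer: 4 1

Derivation:
Move 1: P1 pit3 -> P1=[2,5,3,0,6,5](1) P2=[4,5,2,2,5,2](0)
Move 2: P1 pit1 -> P1=[2,0,4,1,7,6](2) P2=[4,5,2,2,5,2](0)
Move 3: P1 pit2 -> P1=[2,0,0,2,8,7](3) P2=[4,5,2,2,5,2](0)
Move 4: P1 pit3 -> P1=[2,0,0,0,9,8](3) P2=[4,5,2,2,5,2](0)
Move 5: P2 pit4 -> P1=[3,1,1,0,9,8](3) P2=[4,5,2,2,0,3](1)
Move 6: P1 pit4 -> P1=[4,1,1,0,0,9](4) P2=[5,6,3,3,1,4](1)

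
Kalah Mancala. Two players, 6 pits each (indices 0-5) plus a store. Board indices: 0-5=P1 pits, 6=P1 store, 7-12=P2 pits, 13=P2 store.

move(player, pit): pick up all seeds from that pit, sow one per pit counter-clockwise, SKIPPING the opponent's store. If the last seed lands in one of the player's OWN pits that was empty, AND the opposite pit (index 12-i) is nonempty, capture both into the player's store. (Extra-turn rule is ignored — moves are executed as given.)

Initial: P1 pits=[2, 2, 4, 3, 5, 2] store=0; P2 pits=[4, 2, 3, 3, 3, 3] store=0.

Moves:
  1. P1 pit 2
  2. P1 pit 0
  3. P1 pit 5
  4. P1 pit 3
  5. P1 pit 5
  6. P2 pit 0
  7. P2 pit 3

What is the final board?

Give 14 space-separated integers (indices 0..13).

Answer: 0 3 0 0 7 0 8 0 4 4 0 5 4 1

Derivation:
Move 1: P1 pit2 -> P1=[2,2,0,4,6,3](1) P2=[4,2,3,3,3,3](0)
Move 2: P1 pit0 -> P1=[0,3,0,4,6,3](5) P2=[4,2,3,0,3,3](0)
Move 3: P1 pit5 -> P1=[0,3,0,4,6,0](6) P2=[5,3,3,0,3,3](0)
Move 4: P1 pit3 -> P1=[0,3,0,0,7,1](7) P2=[6,3,3,0,3,3](0)
Move 5: P1 pit5 -> P1=[0,3,0,0,7,0](8) P2=[6,3,3,0,3,3](0)
Move 6: P2 pit0 -> P1=[0,3,0,0,7,0](8) P2=[0,4,4,1,4,4](1)
Move 7: P2 pit3 -> P1=[0,3,0,0,7,0](8) P2=[0,4,4,0,5,4](1)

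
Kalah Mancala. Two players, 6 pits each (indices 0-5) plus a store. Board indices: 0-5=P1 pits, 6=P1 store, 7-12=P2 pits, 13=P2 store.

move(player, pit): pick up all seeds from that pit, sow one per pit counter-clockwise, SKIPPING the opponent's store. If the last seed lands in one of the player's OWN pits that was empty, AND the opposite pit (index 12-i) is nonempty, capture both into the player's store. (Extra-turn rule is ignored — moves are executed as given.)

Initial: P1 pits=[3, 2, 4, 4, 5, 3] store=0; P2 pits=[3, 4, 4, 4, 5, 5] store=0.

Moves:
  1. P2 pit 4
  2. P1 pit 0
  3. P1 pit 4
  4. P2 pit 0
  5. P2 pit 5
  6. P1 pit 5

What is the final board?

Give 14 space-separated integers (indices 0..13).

Move 1: P2 pit4 -> P1=[4,3,5,4,5,3](0) P2=[3,4,4,4,0,6](1)
Move 2: P1 pit0 -> P1=[0,4,6,5,6,3](0) P2=[3,4,4,4,0,6](1)
Move 3: P1 pit4 -> P1=[0,4,6,5,0,4](1) P2=[4,5,5,5,0,6](1)
Move 4: P2 pit0 -> P1=[0,0,6,5,0,4](1) P2=[0,6,6,6,0,6](6)
Move 5: P2 pit5 -> P1=[1,1,7,6,1,4](1) P2=[0,6,6,6,0,0](7)
Move 6: P1 pit5 -> P1=[1,1,7,6,1,0](2) P2=[1,7,7,6,0,0](7)

Answer: 1 1 7 6 1 0 2 1 7 7 6 0 0 7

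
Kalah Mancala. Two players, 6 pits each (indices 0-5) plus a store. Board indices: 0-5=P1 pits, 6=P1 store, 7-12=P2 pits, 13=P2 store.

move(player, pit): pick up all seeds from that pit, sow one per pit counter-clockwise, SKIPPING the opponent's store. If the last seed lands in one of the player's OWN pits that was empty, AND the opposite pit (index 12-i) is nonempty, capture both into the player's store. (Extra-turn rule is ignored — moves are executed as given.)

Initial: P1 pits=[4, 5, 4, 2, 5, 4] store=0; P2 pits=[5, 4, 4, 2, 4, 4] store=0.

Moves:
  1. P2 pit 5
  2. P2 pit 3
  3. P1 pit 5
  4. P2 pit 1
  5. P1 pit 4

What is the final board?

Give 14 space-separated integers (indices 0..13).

Answer: 0 6 5 2 0 1 2 7 1 7 1 6 1 8

Derivation:
Move 1: P2 pit5 -> P1=[5,6,5,2,5,4](0) P2=[5,4,4,2,4,0](1)
Move 2: P2 pit3 -> P1=[0,6,5,2,5,4](0) P2=[5,4,4,0,5,0](7)
Move 3: P1 pit5 -> P1=[0,6,5,2,5,0](1) P2=[6,5,5,0,5,0](7)
Move 4: P2 pit1 -> P1=[0,6,5,2,5,0](1) P2=[6,0,6,1,6,1](8)
Move 5: P1 pit4 -> P1=[0,6,5,2,0,1](2) P2=[7,1,7,1,6,1](8)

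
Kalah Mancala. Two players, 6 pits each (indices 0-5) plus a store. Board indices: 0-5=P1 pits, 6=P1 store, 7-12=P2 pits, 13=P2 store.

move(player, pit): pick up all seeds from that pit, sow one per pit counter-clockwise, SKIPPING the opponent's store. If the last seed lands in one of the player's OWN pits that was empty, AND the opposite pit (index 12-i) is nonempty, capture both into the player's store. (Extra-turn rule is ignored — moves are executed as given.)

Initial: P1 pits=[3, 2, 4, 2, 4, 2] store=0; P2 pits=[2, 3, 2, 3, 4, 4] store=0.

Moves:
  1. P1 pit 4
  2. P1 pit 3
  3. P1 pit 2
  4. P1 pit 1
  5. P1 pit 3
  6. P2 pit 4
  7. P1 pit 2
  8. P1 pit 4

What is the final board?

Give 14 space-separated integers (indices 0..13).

Answer: 4 1 0 0 0 7 6 4 4 0 3 0 5 1

Derivation:
Move 1: P1 pit4 -> P1=[3,2,4,2,0,3](1) P2=[3,4,2,3,4,4](0)
Move 2: P1 pit3 -> P1=[3,2,4,0,1,4](1) P2=[3,4,2,3,4,4](0)
Move 3: P1 pit2 -> P1=[3,2,0,1,2,5](2) P2=[3,4,2,3,4,4](0)
Move 4: P1 pit1 -> P1=[3,0,1,2,2,5](2) P2=[3,4,2,3,4,4](0)
Move 5: P1 pit3 -> P1=[3,0,1,0,3,6](2) P2=[3,4,2,3,4,4](0)
Move 6: P2 pit4 -> P1=[4,1,1,0,3,6](2) P2=[3,4,2,3,0,5](1)
Move 7: P1 pit2 -> P1=[4,1,0,0,3,6](5) P2=[3,4,0,3,0,5](1)
Move 8: P1 pit4 -> P1=[4,1,0,0,0,7](6) P2=[4,4,0,3,0,5](1)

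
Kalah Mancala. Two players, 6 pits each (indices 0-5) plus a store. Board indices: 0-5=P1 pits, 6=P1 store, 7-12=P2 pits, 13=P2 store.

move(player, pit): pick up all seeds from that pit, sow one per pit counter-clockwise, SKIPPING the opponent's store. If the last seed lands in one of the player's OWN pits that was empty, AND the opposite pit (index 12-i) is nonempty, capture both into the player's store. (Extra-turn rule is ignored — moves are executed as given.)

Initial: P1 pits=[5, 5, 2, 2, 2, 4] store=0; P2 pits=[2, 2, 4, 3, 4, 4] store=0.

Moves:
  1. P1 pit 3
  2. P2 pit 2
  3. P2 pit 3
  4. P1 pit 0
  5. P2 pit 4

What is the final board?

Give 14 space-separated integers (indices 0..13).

Answer: 1 7 4 2 4 6 1 2 2 0 0 0 7 3

Derivation:
Move 1: P1 pit3 -> P1=[5,5,2,0,3,5](0) P2=[2,2,4,3,4,4](0)
Move 2: P2 pit2 -> P1=[5,5,2,0,3,5](0) P2=[2,2,0,4,5,5](1)
Move 3: P2 pit3 -> P1=[6,5,2,0,3,5](0) P2=[2,2,0,0,6,6](2)
Move 4: P1 pit0 -> P1=[0,6,3,1,4,6](1) P2=[2,2,0,0,6,6](2)
Move 5: P2 pit4 -> P1=[1,7,4,2,4,6](1) P2=[2,2,0,0,0,7](3)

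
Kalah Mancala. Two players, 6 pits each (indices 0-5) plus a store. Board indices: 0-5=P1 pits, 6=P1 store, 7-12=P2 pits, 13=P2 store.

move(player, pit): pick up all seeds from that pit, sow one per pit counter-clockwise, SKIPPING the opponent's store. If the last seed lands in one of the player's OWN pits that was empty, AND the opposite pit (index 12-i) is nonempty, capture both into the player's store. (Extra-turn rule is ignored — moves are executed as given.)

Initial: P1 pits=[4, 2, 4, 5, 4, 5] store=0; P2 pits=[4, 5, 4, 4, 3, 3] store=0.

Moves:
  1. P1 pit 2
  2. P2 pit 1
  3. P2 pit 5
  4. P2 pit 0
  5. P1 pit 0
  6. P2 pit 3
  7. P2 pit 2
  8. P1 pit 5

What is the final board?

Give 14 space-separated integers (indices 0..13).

Move 1: P1 pit2 -> P1=[4,2,0,6,5,6](1) P2=[4,5,4,4,3,3](0)
Move 2: P2 pit1 -> P1=[4,2,0,6,5,6](1) P2=[4,0,5,5,4,4](1)
Move 3: P2 pit5 -> P1=[5,3,1,6,5,6](1) P2=[4,0,5,5,4,0](2)
Move 4: P2 pit0 -> P1=[5,3,1,6,5,6](1) P2=[0,1,6,6,5,0](2)
Move 5: P1 pit0 -> P1=[0,4,2,7,6,7](1) P2=[0,1,6,6,5,0](2)
Move 6: P2 pit3 -> P1=[1,5,3,7,6,7](1) P2=[0,1,6,0,6,1](3)
Move 7: P2 pit2 -> P1=[2,6,3,7,6,7](1) P2=[0,1,0,1,7,2](4)
Move 8: P1 pit5 -> P1=[2,6,3,7,6,0](2) P2=[1,2,1,2,8,3](4)

Answer: 2 6 3 7 6 0 2 1 2 1 2 8 3 4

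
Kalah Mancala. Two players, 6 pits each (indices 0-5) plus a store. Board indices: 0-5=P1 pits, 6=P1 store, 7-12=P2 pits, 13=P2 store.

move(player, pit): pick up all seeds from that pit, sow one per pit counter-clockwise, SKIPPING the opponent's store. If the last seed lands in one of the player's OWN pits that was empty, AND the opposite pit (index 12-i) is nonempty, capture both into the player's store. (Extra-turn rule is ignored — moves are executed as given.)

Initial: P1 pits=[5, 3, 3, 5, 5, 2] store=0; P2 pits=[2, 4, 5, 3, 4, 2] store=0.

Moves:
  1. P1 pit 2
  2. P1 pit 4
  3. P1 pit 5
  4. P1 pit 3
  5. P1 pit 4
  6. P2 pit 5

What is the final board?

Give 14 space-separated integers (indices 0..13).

Answer: 6 3 0 0 0 2 3 5 7 8 4 4 0 1

Derivation:
Move 1: P1 pit2 -> P1=[5,3,0,6,6,3](0) P2=[2,4,5,3,4,2](0)
Move 2: P1 pit4 -> P1=[5,3,0,6,0,4](1) P2=[3,5,6,4,4,2](0)
Move 3: P1 pit5 -> P1=[5,3,0,6,0,0](2) P2=[4,6,7,4,4,2](0)
Move 4: P1 pit3 -> P1=[5,3,0,0,1,1](3) P2=[5,7,8,4,4,2](0)
Move 5: P1 pit4 -> P1=[5,3,0,0,0,2](3) P2=[5,7,8,4,4,2](0)
Move 6: P2 pit5 -> P1=[6,3,0,0,0,2](3) P2=[5,7,8,4,4,0](1)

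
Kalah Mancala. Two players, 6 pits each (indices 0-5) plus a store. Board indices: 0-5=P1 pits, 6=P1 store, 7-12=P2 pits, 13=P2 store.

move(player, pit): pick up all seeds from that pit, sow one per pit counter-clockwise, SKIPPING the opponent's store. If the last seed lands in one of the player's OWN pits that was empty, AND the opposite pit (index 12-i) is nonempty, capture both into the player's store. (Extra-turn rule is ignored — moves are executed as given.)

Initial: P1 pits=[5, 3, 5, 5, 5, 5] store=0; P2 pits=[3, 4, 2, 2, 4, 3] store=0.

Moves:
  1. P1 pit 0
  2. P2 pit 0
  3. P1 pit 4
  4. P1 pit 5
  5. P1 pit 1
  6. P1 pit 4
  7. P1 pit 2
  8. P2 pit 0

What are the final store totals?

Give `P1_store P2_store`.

Answer: 6 0

Derivation:
Move 1: P1 pit0 -> P1=[0,4,6,6,6,6](0) P2=[3,4,2,2,4,3](0)
Move 2: P2 pit0 -> P1=[0,4,6,6,6,6](0) P2=[0,5,3,3,4,3](0)
Move 3: P1 pit4 -> P1=[0,4,6,6,0,7](1) P2=[1,6,4,4,4,3](0)
Move 4: P1 pit5 -> P1=[0,4,6,6,0,0](2) P2=[2,7,5,5,5,4](0)
Move 5: P1 pit1 -> P1=[0,0,7,7,1,0](5) P2=[0,7,5,5,5,4](0)
Move 6: P1 pit4 -> P1=[0,0,7,7,0,1](5) P2=[0,7,5,5,5,4](0)
Move 7: P1 pit2 -> P1=[0,0,0,8,1,2](6) P2=[1,8,6,5,5,4](0)
Move 8: P2 pit0 -> P1=[0,0,0,8,1,2](6) P2=[0,9,6,5,5,4](0)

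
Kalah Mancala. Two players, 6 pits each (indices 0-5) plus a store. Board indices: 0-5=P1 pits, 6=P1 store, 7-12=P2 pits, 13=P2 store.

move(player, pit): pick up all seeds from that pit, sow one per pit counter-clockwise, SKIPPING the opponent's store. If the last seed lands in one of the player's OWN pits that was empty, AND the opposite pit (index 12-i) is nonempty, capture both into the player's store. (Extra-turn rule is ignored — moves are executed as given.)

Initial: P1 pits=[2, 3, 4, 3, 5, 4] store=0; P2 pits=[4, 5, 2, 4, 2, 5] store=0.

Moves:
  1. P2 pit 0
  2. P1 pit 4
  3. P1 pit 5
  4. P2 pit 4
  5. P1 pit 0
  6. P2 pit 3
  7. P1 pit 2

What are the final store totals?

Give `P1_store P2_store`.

Answer: 3 2

Derivation:
Move 1: P2 pit0 -> P1=[2,3,4,3,5,4](0) P2=[0,6,3,5,3,5](0)
Move 2: P1 pit4 -> P1=[2,3,4,3,0,5](1) P2=[1,7,4,5,3,5](0)
Move 3: P1 pit5 -> P1=[2,3,4,3,0,0](2) P2=[2,8,5,6,3,5](0)
Move 4: P2 pit4 -> P1=[3,3,4,3,0,0](2) P2=[2,8,5,6,0,6](1)
Move 5: P1 pit0 -> P1=[0,4,5,4,0,0](2) P2=[2,8,5,6,0,6](1)
Move 6: P2 pit3 -> P1=[1,5,6,4,0,0](2) P2=[2,8,5,0,1,7](2)
Move 7: P1 pit2 -> P1=[1,5,0,5,1,1](3) P2=[3,9,5,0,1,7](2)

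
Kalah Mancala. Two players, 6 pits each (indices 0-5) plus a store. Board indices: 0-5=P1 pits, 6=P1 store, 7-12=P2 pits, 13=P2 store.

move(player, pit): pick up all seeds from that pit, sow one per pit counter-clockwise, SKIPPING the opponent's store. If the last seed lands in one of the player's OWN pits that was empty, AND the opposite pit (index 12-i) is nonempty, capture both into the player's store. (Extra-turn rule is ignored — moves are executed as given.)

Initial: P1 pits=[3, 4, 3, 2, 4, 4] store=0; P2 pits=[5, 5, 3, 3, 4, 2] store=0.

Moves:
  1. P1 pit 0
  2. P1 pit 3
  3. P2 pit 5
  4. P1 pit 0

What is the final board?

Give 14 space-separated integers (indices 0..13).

Move 1: P1 pit0 -> P1=[0,5,4,3,4,4](0) P2=[5,5,3,3,4,2](0)
Move 2: P1 pit3 -> P1=[0,5,4,0,5,5](1) P2=[5,5,3,3,4,2](0)
Move 3: P2 pit5 -> P1=[1,5,4,0,5,5](1) P2=[5,5,3,3,4,0](1)
Move 4: P1 pit0 -> P1=[0,6,4,0,5,5](1) P2=[5,5,3,3,4,0](1)

Answer: 0 6 4 0 5 5 1 5 5 3 3 4 0 1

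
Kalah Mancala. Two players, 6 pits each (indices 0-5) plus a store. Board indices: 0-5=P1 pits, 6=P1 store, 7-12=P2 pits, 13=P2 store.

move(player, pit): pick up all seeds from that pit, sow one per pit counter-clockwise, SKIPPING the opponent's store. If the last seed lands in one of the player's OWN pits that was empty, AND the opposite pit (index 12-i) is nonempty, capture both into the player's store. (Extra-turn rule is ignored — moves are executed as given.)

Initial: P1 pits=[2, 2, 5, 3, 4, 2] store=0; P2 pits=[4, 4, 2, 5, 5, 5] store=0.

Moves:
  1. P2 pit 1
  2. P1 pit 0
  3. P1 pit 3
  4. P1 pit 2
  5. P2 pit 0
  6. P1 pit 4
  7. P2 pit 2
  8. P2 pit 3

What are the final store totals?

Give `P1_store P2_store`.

Move 1: P2 pit1 -> P1=[2,2,5,3,4,2](0) P2=[4,0,3,6,6,6](0)
Move 2: P1 pit0 -> P1=[0,3,6,3,4,2](0) P2=[4,0,3,6,6,6](0)
Move 3: P1 pit3 -> P1=[0,3,6,0,5,3](1) P2=[4,0,3,6,6,6](0)
Move 4: P1 pit2 -> P1=[0,3,0,1,6,4](2) P2=[5,1,3,6,6,6](0)
Move 5: P2 pit0 -> P1=[0,3,0,1,6,4](2) P2=[0,2,4,7,7,7](0)
Move 6: P1 pit4 -> P1=[0,3,0,1,0,5](3) P2=[1,3,5,8,7,7](0)
Move 7: P2 pit2 -> P1=[1,3,0,1,0,5](3) P2=[1,3,0,9,8,8](1)
Move 8: P2 pit3 -> P1=[2,4,1,2,1,6](3) P2=[1,3,0,0,9,9](2)

Answer: 3 2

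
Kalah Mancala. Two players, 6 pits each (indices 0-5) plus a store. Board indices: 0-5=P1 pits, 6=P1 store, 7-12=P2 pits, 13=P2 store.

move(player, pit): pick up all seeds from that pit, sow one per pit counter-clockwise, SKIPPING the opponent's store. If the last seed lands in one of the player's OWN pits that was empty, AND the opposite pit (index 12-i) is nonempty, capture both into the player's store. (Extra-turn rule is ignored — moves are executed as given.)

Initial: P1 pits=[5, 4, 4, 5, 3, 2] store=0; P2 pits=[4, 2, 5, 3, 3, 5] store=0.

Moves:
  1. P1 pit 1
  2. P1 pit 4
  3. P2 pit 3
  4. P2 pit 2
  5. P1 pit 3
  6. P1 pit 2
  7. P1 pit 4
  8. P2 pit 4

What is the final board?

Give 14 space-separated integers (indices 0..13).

Move 1: P1 pit1 -> P1=[5,0,5,6,4,3](0) P2=[4,2,5,3,3,5](0)
Move 2: P1 pit4 -> P1=[5,0,5,6,0,4](1) P2=[5,3,5,3,3,5](0)
Move 3: P2 pit3 -> P1=[5,0,5,6,0,4](1) P2=[5,3,5,0,4,6](1)
Move 4: P2 pit2 -> P1=[6,0,5,6,0,4](1) P2=[5,3,0,1,5,7](2)
Move 5: P1 pit3 -> P1=[6,0,5,0,1,5](2) P2=[6,4,1,1,5,7](2)
Move 6: P1 pit2 -> P1=[6,0,0,1,2,6](3) P2=[7,4,1,1,5,7](2)
Move 7: P1 pit4 -> P1=[6,0,0,1,0,7](4) P2=[7,4,1,1,5,7](2)
Move 8: P2 pit4 -> P1=[7,1,1,1,0,7](4) P2=[7,4,1,1,0,8](3)

Answer: 7 1 1 1 0 7 4 7 4 1 1 0 8 3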